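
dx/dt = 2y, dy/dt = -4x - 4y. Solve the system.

Coefficient matrix A = [[0, 2], [-4, -4]].
Characteristic polynomial det(A - λI) = λ^2 + 4λ + 8 = 0.
Eigenvalues λ = -2 ± 2i (complex conjugate pair).
For λ=-2+2i: an eigenvector is (0,1) - i(1,-1) = (0 - i, 1 + i).
A real fundamental pair from Re and Im of e^((-2+2i)t)v: X_1 = e^(-2t)(cos(2t)·(0,1) + sin(2t)·(1,-1)), X_2 = e^(-2t)(sin(2t)·(0,1) - cos(2t)·(1,-1)).
General solution: C_1X_1 + C_2X_2.

x(t) = C_1e^(-2t)sin(2t) - C_2e^(-2t)cos(2t), y(t) = -C_1e^(-2t)sin(2t) + C_1e^(-2t)cos(2t) + C_2e^(-2t)sin(2t) + C_2e^(-2t)cos(2t)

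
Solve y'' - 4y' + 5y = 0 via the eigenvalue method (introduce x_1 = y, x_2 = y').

y(t) = K_1e^(2t)cos(t) + K_2e^(2t)sin(t)

Let x_1 = y, x_2 = y'. Then x_1' = x_2 and x_2' = -5x_1 + 4x_2.
A = [[0,1],[-5,4]]; det(A-λI) = λ^2 - 4λ + 5.
Eigenvalues λ = 2 ± i.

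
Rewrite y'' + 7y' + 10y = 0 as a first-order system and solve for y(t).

Let x_1 = y, x_2 = y'. Then x_1' = x_2 and x_2' = -10x_1 - 7x_2.
A = [[0,1],[-10,-7]]; det(A-λI) = λ^2 + 7λ + 10.
Eigenvalues λ = -5, -2 with eigenvectors (1,-5), (1,-2).

y(t) = c_1e^(-5t) + c_2e^(-2t)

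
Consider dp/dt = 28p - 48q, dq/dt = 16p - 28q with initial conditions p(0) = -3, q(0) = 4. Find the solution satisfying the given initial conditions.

Coefficient matrix A = [[28, -48], [16, -28]].
Characteristic polynomial det(A - λI) = λ^2 - 16 = 0.
Eigenvalues λ = -4, 4.
For λ=-4: (A-λI) row 1 is [32, -48], so an eigenvector is (3, 2).
For λ=4: (A-λI) row 1 is [24, -48], so an eigenvector is (2, 1).
General solution: c_1e^(-4t)(3,2) + c_2e^(4t)(2,1).
Applying p(0)=-3, q(0)=4 gives c_1=11, c_2=-18.

p(t) = -36e^(4t) + 33e^(-4t), q(t) = -18e^(4t) + 22e^(-4t)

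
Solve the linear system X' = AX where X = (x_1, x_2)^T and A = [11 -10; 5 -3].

Coefficient matrix A = [[11, -10], [5, -3]].
Characteristic polynomial det(A - λI) = λ^2 - 8λ + 17 = 0.
Eigenvalues λ = 4 ± i (complex conjugate pair).
For λ=4+i: an eigenvector is (3,2) - i(1,1) = (3 - i, 2 - i).
A real fundamental pair from Re and Im of e^((4+i)t)v: X_1 = e^(4t)(cos(t)·(3,2) + sin(t)·(1,1)), X_2 = e^(4t)(sin(t)·(3,2) - cos(t)·(1,1)).
General solution: K_1X_1 + K_2X_2.

x_1(t) = K_1e^(4t)sin(t) + 3K_1e^(4t)cos(t) + 3K_2e^(4t)sin(t) - K_2e^(4t)cos(t), x_2(t) = K_1e^(4t)sin(t) + 2K_1e^(4t)cos(t) + 2K_2e^(4t)sin(t) - K_2e^(4t)cos(t)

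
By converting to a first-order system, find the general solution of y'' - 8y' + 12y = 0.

Let x_1 = y, x_2 = y'. Then x_1' = x_2 and x_2' = -12x_1 + 8x_2.
A = [[0,1],[-12,8]]; det(A-λI) = λ^2 - 8λ + 12.
Eigenvalues λ = 6, 2 with eigenvectors (1,6), (1,2).

y(t) = K_1e^(6t) + K_2e^(2t)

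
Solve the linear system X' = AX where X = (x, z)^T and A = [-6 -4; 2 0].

Coefficient matrix A = [[-6, -4], [2, 0]].
Characteristic polynomial det(A - λI) = λ^2 + 6λ + 8 = 0.
Eigenvalues λ = -4, -2.
For λ=-4: (A-λI) row 1 is [-2, -4], so an eigenvector is (2, -1).
For λ=-2: (A-λI) row 1 is [-4, -4], so an eigenvector is (1, -1).
General solution: K_1e^(-4t)(2,-1) + K_2e^(-2t)(1,-1).

x(t) = 2K_1e^(-4t) + K_2e^(-2t), z(t) = -K_1e^(-4t) - K_2e^(-2t)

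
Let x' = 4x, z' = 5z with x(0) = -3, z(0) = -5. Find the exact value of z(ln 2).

-160

A = [[4,0],[0,5]]; eigenvalues λ = 5, 4.
Eigenvectors: (0,-1) for λ=5, (1,0) for λ=4.
From the initial condition, c_1 = 5, c_2 = -3.
z(ln 2) = (5)(2^5)(-1) + (-3)(2^4)(0) = -160.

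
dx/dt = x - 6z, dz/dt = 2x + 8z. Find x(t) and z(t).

x(t) = 3C_1e^(5t) - 2C_2e^(4t), z(t) = -2C_1e^(5t) + C_2e^(4t)

Coefficient matrix A = [[1, -6], [2, 8]].
Characteristic polynomial det(A - λI) = λ^2 - 9λ + 20 = 0.
Eigenvalues λ = 5, 4.
For λ=5: (A-λI) row 1 is [-4, -6], so an eigenvector is (3, -2).
For λ=4: (A-λI) row 1 is [-3, -6], so an eigenvector is (-2, 1).
General solution: C_1e^(5t)(3,-2) + C_2e^(4t)(-2,1).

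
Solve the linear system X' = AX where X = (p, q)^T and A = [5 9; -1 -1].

Coefficient matrix A = [[5, 9], [-1, -1]].
Characteristic polynomial det(A - λI) = λ^2 - 4λ + 4 = 0.
Single eigenvalue λ = 2 with algebraic multiplicity 2.
Eigenvector v = (-3,1); generalized eigenvector w with (A-λI)w=v is (2,-1).
General solution: e^(2t)[C_1·v + C_2·(t·v + w)].

p(t) = -3C_1e^(2t) - 3C_2te^(2t) + 2C_2e^(2t), q(t) = C_1e^(2t) + C_2te^(2t) - C_2e^(2t)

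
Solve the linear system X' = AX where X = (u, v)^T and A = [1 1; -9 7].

Coefficient matrix A = [[1, 1], [-9, 7]].
Characteristic polynomial det(A - λI) = λ^2 - 8λ + 16 = 0.
Single eigenvalue λ = 4 with algebraic multiplicity 2.
Eigenvector v = (-1,-3); generalized eigenvector w with (A-λI)w=v is (1,2).
General solution: e^(4t)[K_1·v + K_2·(t·v + w)].

u(t) = -K_1e^(4t) - K_2te^(4t) + K_2e^(4t), v(t) = -3K_1e^(4t) - 3K_2te^(4t) + 2K_2e^(4t)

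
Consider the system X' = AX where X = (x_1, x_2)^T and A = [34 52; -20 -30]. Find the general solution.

x_1(t) = -3C_1e^(2t)sin(4t) - 2C_1e^(2t)cos(4t) - 2C_2e^(2t)sin(4t) + 3C_2e^(2t)cos(4t), x_2(t) = 2C_1e^(2t)sin(4t) + C_1e^(2t)cos(4t) + C_2e^(2t)sin(4t) - 2C_2e^(2t)cos(4t)

Coefficient matrix A = [[34, 52], [-20, -30]].
Characteristic polynomial det(A - λI) = λ^2 - 4λ + 20 = 0.
Eigenvalues λ = 2 ± 4i (complex conjugate pair).
For λ=2+4i: an eigenvector is (-2,1) - i(-3,2) = (-2 + 3i, 1 - 2i).
A real fundamental pair from Re and Im of e^((2+4i)t)v: X_1 = e^(2t)(cos(4t)·(-2,1) + sin(4t)·(-3,2)), X_2 = e^(2t)(sin(4t)·(-2,1) - cos(4t)·(-3,2)).
General solution: C_1X_1 + C_2X_2.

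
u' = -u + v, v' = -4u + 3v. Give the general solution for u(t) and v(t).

Coefficient matrix A = [[-1, 1], [-4, 3]].
Characteristic polynomial det(A - λI) = λ^2 - 2λ + 1 = 0.
Single eigenvalue λ = 1 with algebraic multiplicity 2.
Eigenvector v = (1,2); generalized eigenvector w with (A-λI)w=v is (0,1).
General solution: e^(t)[c_1·v + c_2·(t·v + w)].

u(t) = c_1e^(t) + c_2te^(t), v(t) = 2c_1e^(t) + 2c_2te^(t) + c_2e^(t)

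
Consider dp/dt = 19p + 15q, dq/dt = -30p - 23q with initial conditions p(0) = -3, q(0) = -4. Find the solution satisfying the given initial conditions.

p(t) = -41e^(-2t)sin(3t) - 3e^(-2t)cos(3t), q(t) = 58e^(-2t)sin(3t) - 4e^(-2t)cos(3t)

Coefficient matrix A = [[19, 15], [-30, -23]].
Characteristic polynomial det(A - λI) = λ^2 + 4λ + 13 = 0.
Eigenvalues λ = -2 ± 3i (complex conjugate pair).
For λ=-2+3i: an eigenvector is (1,-1) - i(2,-3) = (1 - 2i, -1 + 3i).
A real fundamental pair from Re and Im of e^((-2+3i)t)v: X_1 = e^(-2t)(cos(3t)·(1,-1) + sin(3t)·(2,-3)), X_2 = e^(-2t)(sin(3t)·(1,-1) - cos(3t)·(2,-3)).
General solution: C_1X_1 + C_2X_2.
Applying p(0)=-3, q(0)=-4 gives C_1=-17, C_2=-7.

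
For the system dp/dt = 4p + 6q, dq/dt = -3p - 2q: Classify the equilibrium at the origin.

A = [[4,6],[-3,-2]]; det(A-λI) = λ^2 - 2λ + 10.
λ = 1 ± 3i: positive real part.

unstable spiral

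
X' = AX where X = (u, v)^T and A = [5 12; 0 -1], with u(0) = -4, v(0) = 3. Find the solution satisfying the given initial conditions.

Coefficient matrix A = [[5, 12], [0, -1]].
Characteristic polynomial det(A - λI) = λ^2 - 4λ - 5 = 0.
Eigenvalues λ = -1, 5.
For λ=-1: (A-λI) row 1 is [6, 12], so an eigenvector is (-2, 1).
For λ=5: (A-λI) row 1 is [0, 12], so an eigenvector is (1, 0).
General solution: c_1e^(-t)(-2,1) + c_2e^(5t)(1,0).
Applying u(0)=-4, v(0)=3 gives c_1=3, c_2=2.

u(t) = 2e^(5t) - 6e^(-t), v(t) = 3e^(-t)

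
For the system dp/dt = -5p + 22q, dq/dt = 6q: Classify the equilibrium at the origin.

saddle

A = [[-5,22],[0,6]]; det(A-λI) = λ^2 - λ - 30.
λ = -5, 6: opposite signs.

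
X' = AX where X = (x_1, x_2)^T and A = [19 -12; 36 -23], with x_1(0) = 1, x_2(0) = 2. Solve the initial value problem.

Coefficient matrix A = [[19, -12], [36, -23]].
Characteristic polynomial det(A - λI) = λ^2 + 4λ - 5 = 0.
Eigenvalues λ = -5, 1.
For λ=-5: (A-λI) row 1 is [24, -12], so an eigenvector is (-1, -2).
For λ=1: (A-λI) row 1 is [18, -12], so an eigenvector is (-2, -3).
General solution: c_1e^(-5t)(-1,-2) + c_2e^(t)(-2,-3).
Applying x_1(0)=1, x_2(0)=2 gives c_1=-1, c_2=0.

x_1(t) = e^(-5t), x_2(t) = 2e^(-5t)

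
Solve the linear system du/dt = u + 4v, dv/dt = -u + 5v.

u(t) = 2K_1e^(3t) + 2K_2te^(3t) - 3K_2e^(3t), v(t) = K_1e^(3t) + K_2te^(3t) - K_2e^(3t)

Coefficient matrix A = [[1, 4], [-1, 5]].
Characteristic polynomial det(A - λI) = λ^2 - 6λ + 9 = 0.
Single eigenvalue λ = 3 with algebraic multiplicity 2.
Eigenvector v = (2,1); generalized eigenvector w with (A-λI)w=v is (-3,-1).
General solution: e^(3t)[K_1·v + K_2·(t·v + w)].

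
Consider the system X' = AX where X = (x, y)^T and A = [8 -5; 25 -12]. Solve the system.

Coefficient matrix A = [[8, -5], [25, -12]].
Characteristic polynomial det(A - λI) = λ^2 + 4λ + 29 = 0.
Eigenvalues λ = -2 ± 5i (complex conjugate pair).
For λ=-2+5i: an eigenvector is (1,2) - i(0,1) = (1, 2 - i).
A real fundamental pair from Re and Im of e^((-2+5i)t)v: X_1 = e^(-2t)(cos(5t)·(1,2) + sin(5t)·(0,1)), X_2 = e^(-2t)(sin(5t)·(1,2) - cos(5t)·(0,1)).
General solution: c_1X_1 + c_2X_2.

x(t) = c_1e^(-2t)cos(5t) + c_2e^(-2t)sin(5t), y(t) = c_1e^(-2t)sin(5t) + 2c_1e^(-2t)cos(5t) + 2c_2e^(-2t)sin(5t) - c_2e^(-2t)cos(5t)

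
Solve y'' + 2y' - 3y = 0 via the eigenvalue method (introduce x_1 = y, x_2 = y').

y(t) = C_1e^(t) + C_2e^(-3t)

Let x_1 = y, x_2 = y'. Then x_1' = x_2 and x_2' = 3x_1 - 2x_2.
A = [[0,1],[3,-2]]; det(A-λI) = λ^2 + 2λ - 3.
Eigenvalues λ = 1, -3 with eigenvectors (1,1), (1,-3).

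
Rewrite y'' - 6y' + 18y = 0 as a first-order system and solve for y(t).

y(t) = C_1e^(3t)cos(3t) + C_2e^(3t)sin(3t)

Let x_1 = y, x_2 = y'. Then x_1' = x_2 and x_2' = -18x_1 + 6x_2.
A = [[0,1],[-18,6]]; det(A-λI) = λ^2 - 6λ + 18.
Eigenvalues λ = 3 ± 3i.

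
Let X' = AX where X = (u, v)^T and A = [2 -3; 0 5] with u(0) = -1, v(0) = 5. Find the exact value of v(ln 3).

1215

A = [[2,-3],[0,5]]; eigenvalues λ = 5, 2.
Eigenvectors: (-1,1) for λ=5, (1,0) for λ=2.
From the initial condition, c_1 = 5, c_2 = 4.
v(ln 3) = (5)(3^5)(1) + (4)(3^2)(0) = 1215.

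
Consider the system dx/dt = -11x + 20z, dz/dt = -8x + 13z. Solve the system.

x(t) = -2K_1e^(t)sin(4t) - K_1e^(t)cos(4t) - K_2e^(t)sin(4t) + 2K_2e^(t)cos(4t), z(t) = -K_1e^(t)sin(4t) - K_1e^(t)cos(4t) - K_2e^(t)sin(4t) + K_2e^(t)cos(4t)

Coefficient matrix A = [[-11, 20], [-8, 13]].
Characteristic polynomial det(A - λI) = λ^2 - 2λ + 17 = 0.
Eigenvalues λ = 1 ± 4i (complex conjugate pair).
For λ=1+4i: an eigenvector is (-1,-1) - i(-2,-1) = (-1 + 2i, -1 + i).
A real fundamental pair from Re and Im of e^((1+4i)t)v: X_1 = e^(t)(cos(4t)·(-1,-1) + sin(4t)·(-2,-1)), X_2 = e^(t)(sin(4t)·(-1,-1) - cos(4t)·(-2,-1)).
General solution: K_1X_1 + K_2X_2.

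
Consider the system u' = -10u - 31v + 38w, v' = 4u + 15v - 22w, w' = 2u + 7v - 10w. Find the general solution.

Coefficient matrix A = [[-10, -31, 38], [4, 15, -22], [2, 7, -10]].
det(A - λI) = 0 gives eigenvalues λ = -2, 1, -4.
For λ=-2: eigenvector (-3,2,1).
For λ=1: eigenvector (-5,3,1).
For λ=-4: eigenvector (-4,2,1).
General solution: c_1e^(-2t)(-3,2,1) + c_2e^(t)(-5,3,1) + c_3e^(-4t)(-4,2,1).

u(t) = -3c_1e^(-2t) - 5c_2e^(t) - 4c_3e^(-4t), v(t) = 2c_1e^(-2t) + 3c_2e^(t) + 2c_3e^(-4t), w(t) = c_1e^(-2t) + c_2e^(t) + c_3e^(-4t)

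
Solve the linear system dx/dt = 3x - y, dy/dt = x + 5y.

x(t) = -C_1e^(4t) - C_2te^(4t) - C_2e^(4t), y(t) = C_1e^(4t) + C_2te^(4t) + 2C_2e^(4t)

Coefficient matrix A = [[3, -1], [1, 5]].
Characteristic polynomial det(A - λI) = λ^2 - 8λ + 16 = 0.
Single eigenvalue λ = 4 with algebraic multiplicity 2.
Eigenvector v = (-1,1); generalized eigenvector w with (A-λI)w=v is (-1,2).
General solution: e^(4t)[C_1·v + C_2·(t·v + w)].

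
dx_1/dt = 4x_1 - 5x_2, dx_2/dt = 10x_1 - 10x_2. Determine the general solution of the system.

x_1(t) = -K_1e^(-3t)sin(t) + 2K_1e^(-3t)cos(t) + 2K_2e^(-3t)sin(t) + K_2e^(-3t)cos(t), x_2(t) = -K_1e^(-3t)sin(t) + 3K_1e^(-3t)cos(t) + 3K_2e^(-3t)sin(t) + K_2e^(-3t)cos(t)

Coefficient matrix A = [[4, -5], [10, -10]].
Characteristic polynomial det(A - λI) = λ^2 + 6λ + 10 = 0.
Eigenvalues λ = -3 ± i (complex conjugate pair).
For λ=-3+i: an eigenvector is (2,3) - i(-1,-1) = (2 + i, 3 + i).
A real fundamental pair from Re and Im of e^((-3+i)t)v: X_1 = e^(-3t)(cos(t)·(2,3) + sin(t)·(-1,-1)), X_2 = e^(-3t)(sin(t)·(2,3) - cos(t)·(-1,-1)).
General solution: K_1X_1 + K_2X_2.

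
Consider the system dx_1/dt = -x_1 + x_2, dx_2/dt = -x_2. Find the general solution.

x_1(t) = -C_1e^(-t) - C_2te^(-t) - 3C_2e^(-t), x_2(t) = -C_2e^(-t)

Coefficient matrix A = [[-1, 1], [0, -1]].
Characteristic polynomial det(A - λI) = λ^2 + 2λ + 1 = 0.
Single eigenvalue λ = -1 with algebraic multiplicity 2.
Eigenvector v = (-1,0); generalized eigenvector w with (A-λI)w=v is (-3,-1).
General solution: e^(-t)[C_1·v + C_2·(t·v + w)].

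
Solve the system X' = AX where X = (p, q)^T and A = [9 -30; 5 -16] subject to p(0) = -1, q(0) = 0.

Coefficient matrix A = [[9, -30], [5, -16]].
Characteristic polynomial det(A - λI) = λ^2 + 7λ + 6 = 0.
Eigenvalues λ = -6, -1.
For λ=-6: (A-λI) row 1 is [15, -30], so an eigenvector is (2, 1).
For λ=-1: (A-λI) row 1 is [10, -30], so an eigenvector is (3, 1).
General solution: K_1e^(-6t)(2,1) + K_2e^(-t)(3,1).
Applying p(0)=-1, q(0)=0 gives K_1=1, K_2=-1.

p(t) = -3e^(-t) + 2e^(-6t), q(t) = -e^(-t) + e^(-6t)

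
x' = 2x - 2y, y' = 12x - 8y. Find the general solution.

Coefficient matrix A = [[2, -2], [12, -8]].
Characteristic polynomial det(A - λI) = λ^2 + 6λ + 8 = 0.
Eigenvalues λ = -4, -2.
For λ=-4: (A-λI) row 1 is [6, -2], so an eigenvector is (-1, -3).
For λ=-2: (A-λI) row 1 is [4, -2], so an eigenvector is (1, 2).
General solution: C_1e^(-4t)(-1,-3) + C_2e^(-2t)(1,2).

x(t) = -C_1e^(-4t) + C_2e^(-2t), y(t) = -3C_1e^(-4t) + 2C_2e^(-2t)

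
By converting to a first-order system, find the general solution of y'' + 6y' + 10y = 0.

y(t) = c_1e^(-3t)cos(t) + c_2e^(-3t)sin(t)

Let x_1 = y, x_2 = y'. Then x_1' = x_2 and x_2' = -10x_1 - 6x_2.
A = [[0,1],[-10,-6]]; det(A-λI) = λ^2 + 6λ + 10.
Eigenvalues λ = -3 ± i.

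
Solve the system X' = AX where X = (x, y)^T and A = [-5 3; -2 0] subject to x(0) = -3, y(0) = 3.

Coefficient matrix A = [[-5, 3], [-2, 0]].
Characteristic polynomial det(A - λI) = λ^2 + 5λ + 6 = 0.
Eigenvalues λ = -3, -2.
For λ=-3: (A-λI) row 1 is [-2, 3], so an eigenvector is (3, 2).
For λ=-2: (A-λI) row 1 is [-3, 3], so an eigenvector is (-1, -1).
General solution: c_1e^(-3t)(3,2) + c_2e^(-2t)(-1,-1).
Applying x(0)=-3, y(0)=3 gives c_1=-6, c_2=-15.

x(t) = 15e^(-2t) - 18e^(-3t), y(t) = 15e^(-2t) - 12e^(-3t)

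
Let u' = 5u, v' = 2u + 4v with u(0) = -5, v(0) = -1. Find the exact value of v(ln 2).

-176

A = [[5,0],[2,4]]; eigenvalues λ = 4, 5.
Eigenvectors: (0,1) for λ=4, (1,2) for λ=5.
From the initial condition, c_1 = 9, c_2 = -5.
v(ln 2) = (9)(2^4)(1) + (-5)(2^5)(2) = -176.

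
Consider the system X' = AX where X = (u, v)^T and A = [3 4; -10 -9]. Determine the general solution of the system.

Coefficient matrix A = [[3, 4], [-10, -9]].
Characteristic polynomial det(A - λI) = λ^2 + 6λ + 13 = 0.
Eigenvalues λ = -3 ± 2i (complex conjugate pair).
For λ=-3+2i: an eigenvector is (-1,2) - i(1,-1) = (-1 - i, 2 + i).
A real fundamental pair from Re and Im of e^((-3+2i)t)v: X_1 = e^(-3t)(cos(2t)·(-1,2) + sin(2t)·(1,-1)), X_2 = e^(-3t)(sin(2t)·(-1,2) - cos(2t)·(1,-1)).
General solution: C_1X_1 + C_2X_2.

u(t) = C_1e^(-3t)sin(2t) - C_1e^(-3t)cos(2t) - C_2e^(-3t)sin(2t) - C_2e^(-3t)cos(2t), v(t) = -C_1e^(-3t)sin(2t) + 2C_1e^(-3t)cos(2t) + 2C_2e^(-3t)sin(2t) + C_2e^(-3t)cos(2t)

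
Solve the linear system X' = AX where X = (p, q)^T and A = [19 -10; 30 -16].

Coefficient matrix A = [[19, -10], [30, -16]].
Characteristic polynomial det(A - λI) = λ^2 - 3λ - 4 = 0.
Eigenvalues λ = -1, 4.
For λ=-1: (A-λI) row 1 is [20, -10], so an eigenvector is (1, 2).
For λ=4: (A-λI) row 1 is [15, -10], so an eigenvector is (-2, -3).
General solution: C_1e^(-t)(1,2) + C_2e^(4t)(-2,-3).

p(t) = C_1e^(-t) - 2C_2e^(4t), q(t) = 2C_1e^(-t) - 3C_2e^(4t)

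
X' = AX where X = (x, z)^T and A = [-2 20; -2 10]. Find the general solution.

Coefficient matrix A = [[-2, 20], [-2, 10]].
Characteristic polynomial det(A - λI) = λ^2 - 8λ + 20 = 0.
Eigenvalues λ = 4 ± 2i (complex conjugate pair).
For λ=4+2i: an eigenvector is (-1,0) - i(3,1) = (-1 - 3i, 0 - i).
A real fundamental pair from Re and Im of e^((4+2i)t)v: X_1 = e^(4t)(cos(2t)·(-1,0) + sin(2t)·(3,1)), X_2 = e^(4t)(sin(2t)·(-1,0) - cos(2t)·(3,1)).
General solution: K_1X_1 + K_2X_2.

x(t) = 3K_1e^(4t)sin(2t) - K_1e^(4t)cos(2t) - K_2e^(4t)sin(2t) - 3K_2e^(4t)cos(2t), z(t) = K_1e^(4t)sin(2t) - K_2e^(4t)cos(2t)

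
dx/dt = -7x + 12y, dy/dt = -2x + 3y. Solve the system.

Coefficient matrix A = [[-7, 12], [-2, 3]].
Characteristic polynomial det(A - λI) = λ^2 + 4λ + 3 = 0.
Eigenvalues λ = -3, -1.
For λ=-3: (A-λI) row 1 is [-4, 12], so an eigenvector is (3, 1).
For λ=-1: (A-λI) row 1 is [-6, 12], so an eigenvector is (2, 1).
General solution: K_1e^(-3t)(3,1) + K_2e^(-t)(2,1).

x(t) = 3K_1e^(-3t) + 2K_2e^(-t), y(t) = K_1e^(-3t) + K_2e^(-t)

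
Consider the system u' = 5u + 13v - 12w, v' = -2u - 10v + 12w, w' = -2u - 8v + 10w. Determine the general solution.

Coefficient matrix A = [[5, 13, -12], [-2, -10, 12], [-2, -8, 10]].
det(A - λI) = 0 gives eigenvalues λ = 3, -2, 4.
For λ=3: eigenvector (-1,2,2).
For λ=-2: eigenvector (-2,2,1).
For λ=4: eigenvector (-1,1,1).
General solution: C_1e^(3t)(-1,2,2) + C_2e^(-2t)(-2,2,1) + C_3e^(4t)(-1,1,1).

u(t) = -C_1e^(3t) - 2C_2e^(-2t) - C_3e^(4t), v(t) = 2C_1e^(3t) + 2C_2e^(-2t) + C_3e^(4t), w(t) = 2C_1e^(3t) + C_2e^(-2t) + C_3e^(4t)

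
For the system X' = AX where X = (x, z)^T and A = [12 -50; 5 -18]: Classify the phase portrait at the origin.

stable spiral

A = [[12,-50],[5,-18]]; det(A-λI) = λ^2 + 6λ + 34.
λ = -3 ± 5i: negative real part.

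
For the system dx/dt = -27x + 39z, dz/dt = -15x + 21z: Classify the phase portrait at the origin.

A = [[-27,39],[-15,21]]; det(A-λI) = λ^2 + 6λ + 18.
λ = -3 ± 3i: negative real part.

stable spiral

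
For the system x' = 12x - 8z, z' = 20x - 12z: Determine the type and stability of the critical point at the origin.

A = [[12,-8],[20,-12]]; det(A-λI) = λ^2 + 16.
λ = 0 ± 4i: zero real part.

center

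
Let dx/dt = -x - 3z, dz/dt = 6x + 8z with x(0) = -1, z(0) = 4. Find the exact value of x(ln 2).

-88

A = [[-1,-3],[6,8]]; eigenvalues λ = 2, 5.
Eigenvectors: (1,-1) for λ=2, (-1,2) for λ=5.
From the initial condition, c_1 = 2, c_2 = 3.
x(ln 2) = (2)(2^2)(1) + (3)(2^5)(-1) = -88.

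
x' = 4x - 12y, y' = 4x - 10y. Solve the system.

x(t) = 3c_1e^(-4t) + 2c_2e^(-2t), y(t) = 2c_1e^(-4t) + c_2e^(-2t)

Coefficient matrix A = [[4, -12], [4, -10]].
Characteristic polynomial det(A - λI) = λ^2 + 6λ + 8 = 0.
Eigenvalues λ = -4, -2.
For λ=-4: (A-λI) row 1 is [8, -12], so an eigenvector is (3, 2).
For λ=-2: (A-λI) row 1 is [6, -12], so an eigenvector is (2, 1).
General solution: c_1e^(-4t)(3,2) + c_2e^(-2t)(2,1).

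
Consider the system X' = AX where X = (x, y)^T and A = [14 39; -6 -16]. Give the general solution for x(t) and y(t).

Coefficient matrix A = [[14, 39], [-6, -16]].
Characteristic polynomial det(A - λI) = λ^2 + 2λ + 10 = 0.
Eigenvalues λ = -1 ± 3i (complex conjugate pair).
For λ=-1+3i: an eigenvector is (3,-1) - i(2,-1) = (3 - 2i, -1 + i).
A real fundamental pair from Re and Im of e^((-1+3i)t)v: X_1 = e^(-t)(cos(3t)·(3,-1) + sin(3t)·(2,-1)), X_2 = e^(-t)(sin(3t)·(3,-1) - cos(3t)·(2,-1)).
General solution: C_1X_1 + C_2X_2.

x(t) = 2C_1e^(-t)sin(3t) + 3C_1e^(-t)cos(3t) + 3C_2e^(-t)sin(3t) - 2C_2e^(-t)cos(3t), y(t) = -C_1e^(-t)sin(3t) - C_1e^(-t)cos(3t) - C_2e^(-t)sin(3t) + C_2e^(-t)cos(3t)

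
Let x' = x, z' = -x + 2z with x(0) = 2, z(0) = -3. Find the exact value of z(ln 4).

A = [[1,0],[-1,2]]; eigenvalues λ = 2, 1.
Eigenvectors: (0,1) for λ=2, (-1,-1) for λ=1.
From the initial condition, c_1 = -5, c_2 = -2.
z(ln 4) = (-5)(4^2)(1) + (-2)(4^1)(-1) = -72.

-72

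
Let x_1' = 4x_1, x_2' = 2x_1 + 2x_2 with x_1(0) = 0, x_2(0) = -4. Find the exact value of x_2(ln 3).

-36

A = [[4,0],[2,2]]; eigenvalues λ = 2, 4.
Eigenvectors: (0,-1) for λ=2, (1,1) for λ=4.
From the initial condition, c_1 = 4, c_2 = 0.
x_2(ln 3) = (4)(3^2)(-1) + (0)(3^4)(1) = -36.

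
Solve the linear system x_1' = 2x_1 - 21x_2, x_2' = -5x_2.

Coefficient matrix A = [[2, -21], [0, -5]].
Characteristic polynomial det(A - λI) = λ^2 + 3λ - 10 = 0.
Eigenvalues λ = -5, 2.
For λ=-5: (A-λI) row 1 is [7, -21], so an eigenvector is (-3, -1).
For λ=2: (A-λI) row 1 is [0, -21], so an eigenvector is (-1, 0).
General solution: K_1e^(-5t)(-3,-1) + K_2e^(2t)(-1,0).

x_1(t) = -3K_1e^(-5t) - K_2e^(2t), x_2(t) = -K_1e^(-5t)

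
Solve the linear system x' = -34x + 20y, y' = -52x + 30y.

x(t) = 2C_1e^(-2t)sin(4t) + C_1e^(-2t)cos(4t) + C_2e^(-2t)sin(4t) - 2C_2e^(-2t)cos(4t), y(t) = 3C_1e^(-2t)sin(4t) + 2C_1e^(-2t)cos(4t) + 2C_2e^(-2t)sin(4t) - 3C_2e^(-2t)cos(4t)

Coefficient matrix A = [[-34, 20], [-52, 30]].
Characteristic polynomial det(A - λI) = λ^2 + 4λ + 20 = 0.
Eigenvalues λ = -2 ± 4i (complex conjugate pair).
For λ=-2+4i: an eigenvector is (1,2) - i(2,3) = (1 - 2i, 2 - 3i).
A real fundamental pair from Re and Im of e^((-2+4i)t)v: X_1 = e^(-2t)(cos(4t)·(1,2) + sin(4t)·(2,3)), X_2 = e^(-2t)(sin(4t)·(1,2) - cos(4t)·(2,3)).
General solution: C_1X_1 + C_2X_2.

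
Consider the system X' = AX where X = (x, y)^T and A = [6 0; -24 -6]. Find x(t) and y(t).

x(t) = C_2e^(6t), y(t) = C_1e^(-6t) - 2C_2e^(6t)

Coefficient matrix A = [[6, 0], [-24, -6]].
Characteristic polynomial det(A - λI) = λ^2 - 36 = 0.
Eigenvalues λ = -6, 6.
For λ=-6: (A-λI) row 1 is [12, 0], so an eigenvector is (0, 1).
For λ=6: (A-λI) row 2 is [-24, -12], so an eigenvector is (1, -2).
General solution: C_1e^(-6t)(0,1) + C_2e^(6t)(1,-2).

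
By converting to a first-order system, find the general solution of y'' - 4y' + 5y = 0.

Let x_1 = y, x_2 = y'. Then x_1' = x_2 and x_2' = -5x_1 + 4x_2.
A = [[0,1],[-5,4]]; det(A-λI) = λ^2 - 4λ + 5.
Eigenvalues λ = 2 ± i.

y(t) = c_1e^(2t)cos(t) + c_2e^(2t)sin(t)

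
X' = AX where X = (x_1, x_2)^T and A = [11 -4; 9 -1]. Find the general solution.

Coefficient matrix A = [[11, -4], [9, -1]].
Characteristic polynomial det(A - λI) = λ^2 - 10λ + 25 = 0.
Single eigenvalue λ = 5 with algebraic multiplicity 2.
Eigenvector v = (2,3); generalized eigenvector w with (A-λI)w=v is (-1,-2).
General solution: e^(5t)[C_1·v + C_2·(t·v + w)].

x_1(t) = 2C_1e^(5t) + 2C_2te^(5t) - C_2e^(5t), x_2(t) = 3C_1e^(5t) + 3C_2te^(5t) - 2C_2e^(5t)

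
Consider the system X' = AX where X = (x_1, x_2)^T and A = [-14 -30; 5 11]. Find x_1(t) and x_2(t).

x_1(t) = 3C_1e^(-4t) - 2C_2e^(t), x_2(t) = -C_1e^(-4t) + C_2e^(t)

Coefficient matrix A = [[-14, -30], [5, 11]].
Characteristic polynomial det(A - λI) = λ^2 + 3λ - 4 = 0.
Eigenvalues λ = -4, 1.
For λ=-4: (A-λI) row 1 is [-10, -30], so an eigenvector is (3, -1).
For λ=1: (A-λI) row 1 is [-15, -30], so an eigenvector is (-2, 1).
General solution: C_1e^(-4t)(3,-1) + C_2e^(t)(-2,1).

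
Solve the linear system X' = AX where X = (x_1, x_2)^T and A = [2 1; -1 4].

Coefficient matrix A = [[2, 1], [-1, 4]].
Characteristic polynomial det(A - λI) = λ^2 - 6λ + 9 = 0.
Single eigenvalue λ = 3 with algebraic multiplicity 2.
Eigenvector v = (1,1); generalized eigenvector w with (A-λI)w=v is (-3,-2).
General solution: e^(3t)[c_1·v + c_2·(t·v + w)].

x_1(t) = c_1e^(3t) + c_2te^(3t) - 3c_2e^(3t), x_2(t) = c_1e^(3t) + c_2te^(3t) - 2c_2e^(3t)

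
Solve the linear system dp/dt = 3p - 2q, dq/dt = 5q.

Coefficient matrix A = [[3, -2], [0, 5]].
Characteristic polynomial det(A - λI) = λ^2 - 8λ + 15 = 0.
Eigenvalues λ = 3, 5.
For λ=3: (A-λI) row 1 is [0, -2], so an eigenvector is (1, 0).
For λ=5: (A-λI) row 1 is [-2, -2], so an eigenvector is (1, -1).
General solution: C_1e^(3t)(1,0) + C_2e^(5t)(1,-1).

p(t) = C_1e^(3t) + C_2e^(5t), q(t) = -C_2e^(5t)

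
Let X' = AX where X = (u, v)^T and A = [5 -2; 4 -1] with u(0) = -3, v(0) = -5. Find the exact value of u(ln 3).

-33

A = [[5,-2],[4,-1]]; eigenvalues λ = 3, 1.
Eigenvectors: (1,1) for λ=3, (1,2) for λ=1.
From the initial condition, c_1 = -1, c_2 = -2.
u(ln 3) = (-1)(3^3)(1) + (-2)(3^1)(1) = -33.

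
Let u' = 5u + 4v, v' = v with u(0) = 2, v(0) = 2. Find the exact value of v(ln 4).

A = [[5,4],[0,1]]; eigenvalues λ = 5, 1.
Eigenvectors: (-1,0) for λ=5, (-1,1) for λ=1.
From the initial condition, c_1 = -4, c_2 = 2.
v(ln 4) = (-4)(4^5)(0) + (2)(4^1)(1) = 8.

8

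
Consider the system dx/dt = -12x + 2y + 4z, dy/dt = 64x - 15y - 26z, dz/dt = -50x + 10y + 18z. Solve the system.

Coefficient matrix A = [[-12, 2, 4], [64, -15, -26], [-50, 10, 18]].
det(A - λI) = 0 gives eigenvalues λ = -4, -3, -2.
For λ=-4: eigenvector (1,-6,5).
For λ=-3: eigenvector (2,-11,10).
For λ=-2: eigenvector (0,-2,1).
General solution: C_1e^(-4t)(1,-6,5) + C_2e^(-3t)(2,-11,10) + C_3e^(-2t)(0,-2,1).

x(t) = C_1e^(-4t) + 2C_2e^(-3t), y(t) = -6C_1e^(-4t) - 11C_2e^(-3t) - 2C_3e^(-2t), z(t) = 5C_1e^(-4t) + 10C_2e^(-3t) + C_3e^(-2t)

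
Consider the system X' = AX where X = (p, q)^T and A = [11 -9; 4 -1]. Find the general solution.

p(t) = -3C_1e^(5t) - 3C_2te^(5t) + C_2e^(5t), q(t) = -2C_1e^(5t) - 2C_2te^(5t) + C_2e^(5t)

Coefficient matrix A = [[11, -9], [4, -1]].
Characteristic polynomial det(A - λI) = λ^2 - 10λ + 25 = 0.
Single eigenvalue λ = 5 with algebraic multiplicity 2.
Eigenvector v = (-3,-2); generalized eigenvector w with (A-λI)w=v is (1,1).
General solution: e^(5t)[C_1·v + C_2·(t·v + w)].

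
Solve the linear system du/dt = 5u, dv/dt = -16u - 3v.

Coefficient matrix A = [[5, 0], [-16, -3]].
Characteristic polynomial det(A - λI) = λ^2 - 2λ - 15 = 0.
Eigenvalues λ = -3, 5.
For λ=-3: (A-λI) row 1 is [8, 0], so an eigenvector is (0, 1).
For λ=5: (A-λI) row 2 is [-16, -8], so an eigenvector is (-1, 2).
General solution: C_1e^(-3t)(0,1) + C_2e^(5t)(-1,2).

u(t) = -C_2e^(5t), v(t) = C_1e^(-3t) + 2C_2e^(5t)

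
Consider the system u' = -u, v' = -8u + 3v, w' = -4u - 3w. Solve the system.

u(t) = C_1e^(-t), v(t) = 2C_1e^(-t) + C_3e^(3t), w(t) = -2C_1e^(-t) + C_2e^(-3t)

Coefficient matrix A = [[-1, 0, 0], [-8, 3, 0], [-4, 0, -3]].
det(A - λI) = 0 gives eigenvalues λ = -1, -3, 3.
For λ=-1: eigenvector (1,2,-2).
For λ=-3: eigenvector (0,0,1).
For λ=3: eigenvector (0,1,0).
General solution: C_1e^(-t)(1,2,-2) + C_2e^(-3t)(0,0,1) + C_3e^(3t)(0,1,0).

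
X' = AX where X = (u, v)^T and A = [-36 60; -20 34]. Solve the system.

Coefficient matrix A = [[-36, 60], [-20, 34]].
Characteristic polynomial det(A - λI) = λ^2 + 2λ - 24 = 0.
Eigenvalues λ = 4, -6.
For λ=4: (A-λI) row 1 is [-40, 60], so an eigenvector is (3, 2).
For λ=-6: (A-λI) row 1 is [-30, 60], so an eigenvector is (2, 1).
General solution: C_1e^(4t)(3,2) + C_2e^(-6t)(2,1).

u(t) = 3C_1e^(4t) + 2C_2e^(-6t), v(t) = 2C_1e^(4t) + C_2e^(-6t)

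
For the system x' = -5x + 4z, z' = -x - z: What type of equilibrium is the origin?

stable improper node

A = [[-5,4],[-1,-1]]; det(A-λI) = λ^2 + 6λ + 9.
repeated λ = -3 with a single eigenvector.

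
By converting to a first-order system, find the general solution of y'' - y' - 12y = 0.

Let x_1 = y, x_2 = y'. Then x_1' = x_2 and x_2' = 12x_1 + x_2.
A = [[0,1],[12,1]]; det(A-λI) = λ^2 - λ - 12.
Eigenvalues λ = -3, 4 with eigenvectors (1,-3), (1,4).

y(t) = K_1e^(-3t) + K_2e^(4t)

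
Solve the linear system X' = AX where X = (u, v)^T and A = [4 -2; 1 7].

u(t) = -K_1e^(6t) - 2K_2e^(5t), v(t) = K_1e^(6t) + K_2e^(5t)

Coefficient matrix A = [[4, -2], [1, 7]].
Characteristic polynomial det(A - λI) = λ^2 - 11λ + 30 = 0.
Eigenvalues λ = 6, 5.
For λ=6: (A-λI) row 1 is [-2, -2], so an eigenvector is (-1, 1).
For λ=5: (A-λI) row 1 is [-1, -2], so an eigenvector is (-2, 1).
General solution: K_1e^(6t)(-1,1) + K_2e^(5t)(-2,1).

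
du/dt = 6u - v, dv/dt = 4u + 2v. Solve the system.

u(t) = -c_1e^(4t) - c_2te^(4t), v(t) = -2c_1e^(4t) - 2c_2te^(4t) + c_2e^(4t)

Coefficient matrix A = [[6, -1], [4, 2]].
Characteristic polynomial det(A - λI) = λ^2 - 8λ + 16 = 0.
Single eigenvalue λ = 4 with algebraic multiplicity 2.
Eigenvector v = (-1,-2); generalized eigenvector w with (A-λI)w=v is (0,1).
General solution: e^(4t)[c_1·v + c_2·(t·v + w)].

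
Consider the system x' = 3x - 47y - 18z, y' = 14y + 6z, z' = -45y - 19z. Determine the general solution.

x(t) = C_1e^(-4t) + C_2e^(3t) - C_3e^(-t), y(t) = -C_1e^(-4t) - 2C_3e^(-t), z(t) = 3C_1e^(-4t) + 5C_3e^(-t)

Coefficient matrix A = [[3, -47, -18], [0, 14, 6], [0, -45, -19]].
det(A - λI) = 0 gives eigenvalues λ = -4, 3, -1.
For λ=-4: eigenvector (1,-1,3).
For λ=3: eigenvector (1,0,0).
For λ=-1: eigenvector (-1,-2,5).
General solution: C_1e^(-4t)(1,-1,3) + C_2e^(3t)(1,0,0) + C_3e^(-t)(-1,-2,5).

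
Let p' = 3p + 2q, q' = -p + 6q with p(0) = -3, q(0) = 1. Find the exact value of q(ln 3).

A = [[3,2],[-1,6]]; eigenvalues λ = 4, 5.
Eigenvectors: (-2,-1) for λ=4, (-1,-1) for λ=5.
From the initial condition, c_1 = 4, c_2 = -5.
q(ln 3) = (4)(3^4)(-1) + (-5)(3^5)(-1) = 891.

891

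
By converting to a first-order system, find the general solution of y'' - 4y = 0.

Let x_1 = y, x_2 = y'. Then x_1' = x_2 and x_2' = 4x_1.
A = [[0,1],[4,0]]; det(A-λI) = λ^2 - 4.
Eigenvalues λ = -2, 2 with eigenvectors (1,-2), (1,2).

y(t) = K_1e^(-2t) + K_2e^(2t)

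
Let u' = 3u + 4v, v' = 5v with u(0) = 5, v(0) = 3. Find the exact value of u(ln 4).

A = [[3,4],[0,5]]; eigenvalues λ = 3, 5.
Eigenvectors: (1,0) for λ=3, (-2,-1) for λ=5.
From the initial condition, c_1 = -1, c_2 = -3.
u(ln 4) = (-1)(4^3)(1) + (-3)(4^5)(-2) = 6080.

6080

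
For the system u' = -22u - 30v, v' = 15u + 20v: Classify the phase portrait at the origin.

stable spiral

A = [[-22,-30],[15,20]]; det(A-λI) = λ^2 + 2λ + 10.
λ = -1 ± 3i: negative real part.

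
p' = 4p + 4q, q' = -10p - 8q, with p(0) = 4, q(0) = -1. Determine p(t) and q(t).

p(t) = 10e^(-2t)sin(2t) + 4e^(-2t)cos(2t), q(t) = -17e^(-2t)sin(2t) - e^(-2t)cos(2t)

Coefficient matrix A = [[4, 4], [-10, -8]].
Characteristic polynomial det(A - λI) = λ^2 + 4λ + 8 = 0.
Eigenvalues λ = -2 ± 2i (complex conjugate pair).
For λ=-2+2i: an eigenvector is (-1,2) - i(1,-1) = (-1 - i, 2 + i).
A real fundamental pair from Re and Im of e^((-2+2i)t)v: X_1 = e^(-2t)(cos(2t)·(-1,2) + sin(2t)·(1,-1)), X_2 = e^(-2t)(sin(2t)·(-1,2) - cos(2t)·(1,-1)).
General solution: c_1X_1 + c_2X_2.
Applying p(0)=4, q(0)=-1 gives c_1=3, c_2=-7.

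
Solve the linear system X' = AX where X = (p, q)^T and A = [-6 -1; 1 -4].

p(t) = K_1e^(-5t) + K_2te^(-5t) + K_2e^(-5t), q(t) = -K_1e^(-5t) - K_2te^(-5t) - 2K_2e^(-5t)

Coefficient matrix A = [[-6, -1], [1, -4]].
Characteristic polynomial det(A - λI) = λ^2 + 10λ + 25 = 0.
Single eigenvalue λ = -5 with algebraic multiplicity 2.
Eigenvector v = (1,-1); generalized eigenvector w with (A-λI)w=v is (1,-2).
General solution: e^(-5t)[K_1·v + K_2·(t·v + w)].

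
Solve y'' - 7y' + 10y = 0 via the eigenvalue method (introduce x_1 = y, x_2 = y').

Let x_1 = y, x_2 = y'. Then x_1' = x_2 and x_2' = -10x_1 + 7x_2.
A = [[0,1],[-10,7]]; det(A-λI) = λ^2 - 7λ + 10.
Eigenvalues λ = 2, 5 with eigenvectors (1,2), (1,5).

y(t) = K_1e^(2t) + K_2e^(5t)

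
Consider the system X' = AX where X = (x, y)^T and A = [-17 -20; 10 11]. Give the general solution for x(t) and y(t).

x(t) = -3K_1e^(-3t)sin(2t) - K_1e^(-3t)cos(2t) - K_2e^(-3t)sin(2t) + 3K_2e^(-3t)cos(2t), y(t) = 2K_1e^(-3t)sin(2t) + K_1e^(-3t)cos(2t) + K_2e^(-3t)sin(2t) - 2K_2e^(-3t)cos(2t)

Coefficient matrix A = [[-17, -20], [10, 11]].
Characteristic polynomial det(A - λI) = λ^2 + 6λ + 13 = 0.
Eigenvalues λ = -3 ± 2i (complex conjugate pair).
For λ=-3+2i: an eigenvector is (-1,1) - i(-3,2) = (-1 + 3i, 1 - 2i).
A real fundamental pair from Re and Im of e^((-3+2i)t)v: X_1 = e^(-3t)(cos(2t)·(-1,1) + sin(2t)·(-3,2)), X_2 = e^(-3t)(sin(2t)·(-1,1) - cos(2t)·(-3,2)).
General solution: K_1X_1 + K_2X_2.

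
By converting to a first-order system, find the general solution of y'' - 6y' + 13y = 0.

Let x_1 = y, x_2 = y'. Then x_1' = x_2 and x_2' = -13x_1 + 6x_2.
A = [[0,1],[-13,6]]; det(A-λI) = λ^2 - 6λ + 13.
Eigenvalues λ = 3 ± 2i.

y(t) = c_1e^(3t)cos(2t) + c_2e^(3t)sin(2t)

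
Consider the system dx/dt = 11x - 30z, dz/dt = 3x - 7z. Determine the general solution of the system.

x(t) = -3K_1e^(2t)sin(3t) - K_1e^(2t)cos(3t) - K_2e^(2t)sin(3t) + 3K_2e^(2t)cos(3t), z(t) = -K_1e^(2t)sin(3t) + K_2e^(2t)cos(3t)

Coefficient matrix A = [[11, -30], [3, -7]].
Characteristic polynomial det(A - λI) = λ^2 - 4λ + 13 = 0.
Eigenvalues λ = 2 ± 3i (complex conjugate pair).
For λ=2+3i: an eigenvector is (-1,0) - i(-3,-1) = (-1 + 3i, 0 + i).
A real fundamental pair from Re and Im of e^((2+3i)t)v: X_1 = e^(2t)(cos(3t)·(-1,0) + sin(3t)·(-3,-1)), X_2 = e^(2t)(sin(3t)·(-1,0) - cos(3t)·(-3,-1)).
General solution: K_1X_1 + K_2X_2.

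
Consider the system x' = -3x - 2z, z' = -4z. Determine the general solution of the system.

Coefficient matrix A = [[-3, -2], [0, -4]].
Characteristic polynomial det(A - λI) = λ^2 + 7λ + 12 = 0.
Eigenvalues λ = -4, -3.
For λ=-4: (A-λI) row 1 is [1, -2], so an eigenvector is (2, 1).
For λ=-3: (A-λI) row 1 is [0, -2], so an eigenvector is (-1, 0).
General solution: C_1e^(-4t)(2,1) + C_2e^(-3t)(-1,0).

x(t) = 2C_1e^(-4t) - C_2e^(-3t), z(t) = C_1e^(-4t)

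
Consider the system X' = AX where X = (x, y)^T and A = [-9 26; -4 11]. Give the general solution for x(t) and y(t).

Coefficient matrix A = [[-9, 26], [-4, 11]].
Characteristic polynomial det(A - λI) = λ^2 - 2λ + 5 = 0.
Eigenvalues λ = 1 ± 2i (complex conjugate pair).
For λ=1+2i: an eigenvector is (2,1) - i(3,1) = (2 - 3i, 1 - i).
A real fundamental pair from Re and Im of e^((1+2i)t)v: X_1 = e^(t)(cos(2t)·(2,1) + sin(2t)·(3,1)), X_2 = e^(t)(sin(2t)·(2,1) - cos(2t)·(3,1)).
General solution: C_1X_1 + C_2X_2.

x(t) = 3C_1e^(t)sin(2t) + 2C_1e^(t)cos(2t) + 2C_2e^(t)sin(2t) - 3C_2e^(t)cos(2t), y(t) = C_1e^(t)sin(2t) + C_1e^(t)cos(2t) + C_2e^(t)sin(2t) - C_2e^(t)cos(2t)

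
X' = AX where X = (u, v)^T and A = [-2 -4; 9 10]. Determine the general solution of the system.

u(t) = -2C_1e^(4t) - 2C_2te^(4t) - C_2e^(4t), v(t) = 3C_1e^(4t) + 3C_2te^(4t) + 2C_2e^(4t)

Coefficient matrix A = [[-2, -4], [9, 10]].
Characteristic polynomial det(A - λI) = λ^2 - 8λ + 16 = 0.
Single eigenvalue λ = 4 with algebraic multiplicity 2.
Eigenvector v = (-2,3); generalized eigenvector w with (A-λI)w=v is (-1,2).
General solution: e^(4t)[C_1·v + C_2·(t·v + w)].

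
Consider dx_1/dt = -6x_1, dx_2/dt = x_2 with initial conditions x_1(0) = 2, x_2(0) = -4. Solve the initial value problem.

Coefficient matrix A = [[-6, 0], [0, 1]].
Characteristic polynomial det(A - λI) = λ^2 + 5λ - 6 = 0.
Eigenvalues λ = 1, -6.
For λ=1: (A-λI) row 1 is [-7, 0], so an eigenvector is (0, 1).
For λ=-6: (A-λI) row 2 is [0, 7], so an eigenvector is (-1, 0).
General solution: C_1e^(t)(0,1) + C_2e^(-6t)(-1,0).
Applying x_1(0)=2, x_2(0)=-4 gives C_1=-4, C_2=-2.

x_1(t) = 2e^(-6t), x_2(t) = -4e^(t)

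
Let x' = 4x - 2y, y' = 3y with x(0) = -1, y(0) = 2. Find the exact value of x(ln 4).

A = [[4,-2],[0,3]]; eigenvalues λ = 3, 4.
Eigenvectors: (2,1) for λ=3, (1,0) for λ=4.
From the initial condition, c_1 = 2, c_2 = -5.
x(ln 4) = (2)(4^3)(2) + (-5)(4^4)(1) = -1024.

-1024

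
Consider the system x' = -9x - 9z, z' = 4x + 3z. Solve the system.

Coefficient matrix A = [[-9, -9], [4, 3]].
Characteristic polynomial det(A - λI) = λ^2 + 6λ + 9 = 0.
Single eigenvalue λ = -3 with algebraic multiplicity 2.
Eigenvector v = (3,-2); generalized eigenvector w with (A-λI)w=v is (-2,1).
General solution: e^(-3t)[c_1·v + c_2·(t·v + w)].

x(t) = 3c_1e^(-3t) + 3c_2te^(-3t) - 2c_2e^(-3t), z(t) = -2c_1e^(-3t) - 2c_2te^(-3t) + c_2e^(-3t)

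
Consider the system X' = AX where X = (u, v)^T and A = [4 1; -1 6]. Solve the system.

u(t) = C_1e^(5t) + C_2te^(5t) - 2C_2e^(5t), v(t) = C_1e^(5t) + C_2te^(5t) - C_2e^(5t)

Coefficient matrix A = [[4, 1], [-1, 6]].
Characteristic polynomial det(A - λI) = λ^2 - 10λ + 25 = 0.
Single eigenvalue λ = 5 with algebraic multiplicity 2.
Eigenvector v = (1,1); generalized eigenvector w with (A-λI)w=v is (-2,-1).
General solution: e^(5t)[C_1·v + C_2·(t·v + w)].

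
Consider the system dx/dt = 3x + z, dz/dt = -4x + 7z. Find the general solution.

Coefficient matrix A = [[3, 1], [-4, 7]].
Characteristic polynomial det(A - λI) = λ^2 - 10λ + 25 = 0.
Single eigenvalue λ = 5 with algebraic multiplicity 2.
Eigenvector v = (-1,-2); generalized eigenvector w with (A-λI)w=v is (2,3).
General solution: e^(5t)[C_1·v + C_2·(t·v + w)].

x(t) = -C_1e^(5t) - C_2te^(5t) + 2C_2e^(5t), z(t) = -2C_1e^(5t) - 2C_2te^(5t) + 3C_2e^(5t)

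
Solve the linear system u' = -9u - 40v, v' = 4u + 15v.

u(t) = 3C_1e^(3t)sin(4t) - C_1e^(3t)cos(4t) - C_2e^(3t)sin(4t) - 3C_2e^(3t)cos(4t), v(t) = -C_1e^(3t)sin(4t) + C_2e^(3t)cos(4t)

Coefficient matrix A = [[-9, -40], [4, 15]].
Characteristic polynomial det(A - λI) = λ^2 - 6λ + 25 = 0.
Eigenvalues λ = 3 ± 4i (complex conjugate pair).
For λ=3+4i: an eigenvector is (-1,0) - i(3,-1) = (-1 - 3i, 0 + i).
A real fundamental pair from Re and Im of e^((3+4i)t)v: X_1 = e^(3t)(cos(4t)·(-1,0) + sin(4t)·(3,-1)), X_2 = e^(3t)(sin(4t)·(-1,0) - cos(4t)·(3,-1)).
General solution: C_1X_1 + C_2X_2.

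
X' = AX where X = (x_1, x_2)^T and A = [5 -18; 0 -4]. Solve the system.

x_1(t) = -K_1e^(5t) + 2K_2e^(-4t), x_2(t) = K_2e^(-4t)

Coefficient matrix A = [[5, -18], [0, -4]].
Characteristic polynomial det(A - λI) = λ^2 - λ - 20 = 0.
Eigenvalues λ = 5, -4.
For λ=5: (A-λI) row 1 is [0, -18], so an eigenvector is (-1, 0).
For λ=-4: (A-λI) row 1 is [9, -18], so an eigenvector is (2, 1).
General solution: K_1e^(5t)(-1,0) + K_2e^(-4t)(2,1).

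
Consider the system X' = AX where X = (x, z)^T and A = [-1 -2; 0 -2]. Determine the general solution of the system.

Coefficient matrix A = [[-1, -2], [0, -2]].
Characteristic polynomial det(A - λI) = λ^2 + 3λ + 2 = 0.
Eigenvalues λ = -2, -1.
For λ=-2: (A-λI) row 1 is [1, -2], so an eigenvector is (2, 1).
For λ=-1: (A-λI) row 1 is [0, -2], so an eigenvector is (1, 0).
General solution: c_1e^(-2t)(2,1) + c_2e^(-t)(1,0).

x(t) = 2c_1e^(-2t) + c_2e^(-t), z(t) = c_1e^(-2t)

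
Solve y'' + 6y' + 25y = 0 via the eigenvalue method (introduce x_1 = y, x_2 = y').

Let x_1 = y, x_2 = y'. Then x_1' = x_2 and x_2' = -25x_1 - 6x_2.
A = [[0,1],[-25,-6]]; det(A-λI) = λ^2 + 6λ + 25.
Eigenvalues λ = -3 ± 4i.

y(t) = K_1e^(-3t)cos(4t) + K_2e^(-3t)sin(4t)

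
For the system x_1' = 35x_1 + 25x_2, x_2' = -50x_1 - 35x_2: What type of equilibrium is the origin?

A = [[35,25],[-50,-35]]; det(A-λI) = λ^2 + 25.
λ = 0 ± 5i: zero real part.

center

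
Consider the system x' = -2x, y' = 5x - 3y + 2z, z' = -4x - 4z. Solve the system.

Coefficient matrix A = [[-2, 0, 0], [5, -3, 2], [-4, 0, -4]].
det(A - λI) = 0 gives eigenvalues λ = -2, -3, -4.
For λ=-2: eigenvector (1,1,-2).
For λ=-3: eigenvector (0,1,0).
For λ=-4: eigenvector (0,-2,1).
General solution: C_1e^(-2t)(1,1,-2) + C_2e^(-3t)(0,1,0) + C_3e^(-4t)(0,-2,1).

x(t) = C_1e^(-2t), y(t) = C_1e^(-2t) + C_2e^(-3t) - 2C_3e^(-4t), z(t) = -2C_1e^(-2t) + C_3e^(-4t)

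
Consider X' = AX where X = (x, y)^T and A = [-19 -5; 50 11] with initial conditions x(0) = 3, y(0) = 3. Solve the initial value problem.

Coefficient matrix A = [[-19, -5], [50, 11]].
Characteristic polynomial det(A - λI) = λ^2 + 8λ + 41 = 0.
Eigenvalues λ = -4 ± 5i (complex conjugate pair).
For λ=-4+5i: an eigenvector is (-1,3) - i(0,-1) = (-1, 3 + i).
A real fundamental pair from Re and Im of e^((-4+5i)t)v: X_1 = e^(-4t)(cos(5t)·(-1,3) + sin(5t)·(0,-1)), X_2 = e^(-4t)(sin(5t)·(-1,3) - cos(5t)·(0,-1)).
General solution: c_1X_1 + c_2X_2.
Applying x(0)=3, y(0)=3 gives c_1=-3, c_2=12.

x(t) = -12e^(-4t)sin(5t) + 3e^(-4t)cos(5t), y(t) = 39e^(-4t)sin(5t) + 3e^(-4t)cos(5t)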